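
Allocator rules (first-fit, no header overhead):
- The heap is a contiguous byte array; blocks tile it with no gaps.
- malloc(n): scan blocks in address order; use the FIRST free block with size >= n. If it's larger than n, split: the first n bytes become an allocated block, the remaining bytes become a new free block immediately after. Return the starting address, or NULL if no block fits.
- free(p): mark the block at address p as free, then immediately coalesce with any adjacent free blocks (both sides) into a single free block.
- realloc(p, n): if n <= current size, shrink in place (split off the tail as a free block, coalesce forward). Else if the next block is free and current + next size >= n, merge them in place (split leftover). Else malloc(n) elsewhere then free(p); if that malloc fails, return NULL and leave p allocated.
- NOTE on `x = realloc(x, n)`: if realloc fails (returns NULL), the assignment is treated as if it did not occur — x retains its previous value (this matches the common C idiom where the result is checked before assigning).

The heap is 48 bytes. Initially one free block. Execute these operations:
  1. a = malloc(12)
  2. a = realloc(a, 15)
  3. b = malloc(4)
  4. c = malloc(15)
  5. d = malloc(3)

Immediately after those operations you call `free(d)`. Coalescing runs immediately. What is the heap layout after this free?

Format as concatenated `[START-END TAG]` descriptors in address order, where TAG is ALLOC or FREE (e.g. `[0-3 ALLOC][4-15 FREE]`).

Answer: [0-14 ALLOC][15-18 ALLOC][19-33 ALLOC][34-47 FREE]

Derivation:
Op 1: a = malloc(12) -> a = 0; heap: [0-11 ALLOC][12-47 FREE]
Op 2: a = realloc(a, 15) -> a = 0; heap: [0-14 ALLOC][15-47 FREE]
Op 3: b = malloc(4) -> b = 15; heap: [0-14 ALLOC][15-18 ALLOC][19-47 FREE]
Op 4: c = malloc(15) -> c = 19; heap: [0-14 ALLOC][15-18 ALLOC][19-33 ALLOC][34-47 FREE]
Op 5: d = malloc(3) -> d = 34; heap: [0-14 ALLOC][15-18 ALLOC][19-33 ALLOC][34-36 ALLOC][37-47 FREE]
free(d): d = 34 -> block [34-36 ALLOC]; mark free, coalesce with adjacent free neighbors -> [0-14 ALLOC][15-18 ALLOC][19-33 ALLOC][34-47 FREE]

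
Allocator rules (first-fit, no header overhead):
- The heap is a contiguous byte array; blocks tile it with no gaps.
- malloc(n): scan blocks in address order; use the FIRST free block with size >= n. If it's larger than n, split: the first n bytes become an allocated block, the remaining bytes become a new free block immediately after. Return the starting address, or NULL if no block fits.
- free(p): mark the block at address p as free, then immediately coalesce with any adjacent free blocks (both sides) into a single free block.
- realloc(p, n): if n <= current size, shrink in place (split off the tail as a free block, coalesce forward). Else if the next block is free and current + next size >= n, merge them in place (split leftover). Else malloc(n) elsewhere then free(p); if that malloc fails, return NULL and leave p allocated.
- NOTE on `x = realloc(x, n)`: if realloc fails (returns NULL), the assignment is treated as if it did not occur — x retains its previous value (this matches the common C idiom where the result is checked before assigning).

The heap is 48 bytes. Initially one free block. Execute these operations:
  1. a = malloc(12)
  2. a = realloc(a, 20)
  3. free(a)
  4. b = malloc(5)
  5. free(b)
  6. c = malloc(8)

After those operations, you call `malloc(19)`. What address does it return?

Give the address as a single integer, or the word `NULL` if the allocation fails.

Answer: 8

Derivation:
Op 1: a = malloc(12) -> a = 0; heap: [0-11 ALLOC][12-47 FREE]
Op 2: a = realloc(a, 20) -> a = 0; heap: [0-19 ALLOC][20-47 FREE]
Op 3: free(a) -> (freed a); heap: [0-47 FREE]
Op 4: b = malloc(5) -> b = 0; heap: [0-4 ALLOC][5-47 FREE]
Op 5: free(b) -> (freed b); heap: [0-47 FREE]
Op 6: c = malloc(8) -> c = 0; heap: [0-7 ALLOC][8-47 FREE]
malloc(19): first-fit scan over [0-7 ALLOC][8-47 FREE] -> 8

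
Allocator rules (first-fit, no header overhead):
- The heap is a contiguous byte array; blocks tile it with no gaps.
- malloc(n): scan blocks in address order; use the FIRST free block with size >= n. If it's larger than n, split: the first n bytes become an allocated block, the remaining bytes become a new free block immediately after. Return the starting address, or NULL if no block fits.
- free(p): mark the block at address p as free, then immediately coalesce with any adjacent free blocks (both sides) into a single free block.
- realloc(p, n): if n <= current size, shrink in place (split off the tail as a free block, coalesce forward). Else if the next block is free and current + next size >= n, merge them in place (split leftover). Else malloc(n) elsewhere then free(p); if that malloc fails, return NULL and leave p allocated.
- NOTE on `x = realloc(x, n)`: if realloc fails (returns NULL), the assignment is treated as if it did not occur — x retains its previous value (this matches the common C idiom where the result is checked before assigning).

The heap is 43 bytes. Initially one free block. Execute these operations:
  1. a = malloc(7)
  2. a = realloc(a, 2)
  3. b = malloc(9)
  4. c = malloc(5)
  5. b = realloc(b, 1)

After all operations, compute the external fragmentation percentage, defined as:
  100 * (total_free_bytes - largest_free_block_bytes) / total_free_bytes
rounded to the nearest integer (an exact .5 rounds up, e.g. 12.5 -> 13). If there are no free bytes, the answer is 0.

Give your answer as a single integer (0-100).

Answer: 23

Derivation:
Op 1: a = malloc(7) -> a = 0; heap: [0-6 ALLOC][7-42 FREE]
Op 2: a = realloc(a, 2) -> a = 0; heap: [0-1 ALLOC][2-42 FREE]
Op 3: b = malloc(9) -> b = 2; heap: [0-1 ALLOC][2-10 ALLOC][11-42 FREE]
Op 4: c = malloc(5) -> c = 11; heap: [0-1 ALLOC][2-10 ALLOC][11-15 ALLOC][16-42 FREE]
Op 5: b = realloc(b, 1) -> b = 2; heap: [0-1 ALLOC][2-2 ALLOC][3-10 FREE][11-15 ALLOC][16-42 FREE]
Free blocks: [8 27] total_free=35 largest=27 -> 100*(35-27)/35 = 800/35 ≈ 22.857 -> rounds to 23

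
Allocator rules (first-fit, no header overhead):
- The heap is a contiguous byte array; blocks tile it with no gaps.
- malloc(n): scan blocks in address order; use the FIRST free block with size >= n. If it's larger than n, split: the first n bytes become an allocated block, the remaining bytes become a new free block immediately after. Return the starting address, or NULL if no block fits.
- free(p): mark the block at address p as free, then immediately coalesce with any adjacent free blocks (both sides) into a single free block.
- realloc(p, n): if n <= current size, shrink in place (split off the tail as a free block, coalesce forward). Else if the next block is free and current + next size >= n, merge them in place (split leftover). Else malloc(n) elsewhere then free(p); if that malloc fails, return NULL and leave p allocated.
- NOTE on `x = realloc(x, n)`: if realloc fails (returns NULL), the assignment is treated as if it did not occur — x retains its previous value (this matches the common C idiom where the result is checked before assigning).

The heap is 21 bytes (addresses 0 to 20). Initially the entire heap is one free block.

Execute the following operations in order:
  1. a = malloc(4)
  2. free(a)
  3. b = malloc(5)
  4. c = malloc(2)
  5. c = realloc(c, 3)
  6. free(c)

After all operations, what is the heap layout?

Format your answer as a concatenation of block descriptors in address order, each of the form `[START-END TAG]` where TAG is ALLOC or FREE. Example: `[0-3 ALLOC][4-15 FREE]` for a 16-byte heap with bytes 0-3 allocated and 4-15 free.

Answer: [0-4 ALLOC][5-20 FREE]

Derivation:
Op 1: a = malloc(4) -> a = 0; heap: [0-3 ALLOC][4-20 FREE]
Op 2: free(a) -> (freed a); heap: [0-20 FREE]
Op 3: b = malloc(5) -> b = 0; heap: [0-4 ALLOC][5-20 FREE]
Op 4: c = malloc(2) -> c = 5; heap: [0-4 ALLOC][5-6 ALLOC][7-20 FREE]
Op 5: c = realloc(c, 3) -> c = 5; heap: [0-4 ALLOC][5-7 ALLOC][8-20 FREE]
Op 6: free(c) -> (freed c); heap: [0-4 ALLOC][5-20 FREE]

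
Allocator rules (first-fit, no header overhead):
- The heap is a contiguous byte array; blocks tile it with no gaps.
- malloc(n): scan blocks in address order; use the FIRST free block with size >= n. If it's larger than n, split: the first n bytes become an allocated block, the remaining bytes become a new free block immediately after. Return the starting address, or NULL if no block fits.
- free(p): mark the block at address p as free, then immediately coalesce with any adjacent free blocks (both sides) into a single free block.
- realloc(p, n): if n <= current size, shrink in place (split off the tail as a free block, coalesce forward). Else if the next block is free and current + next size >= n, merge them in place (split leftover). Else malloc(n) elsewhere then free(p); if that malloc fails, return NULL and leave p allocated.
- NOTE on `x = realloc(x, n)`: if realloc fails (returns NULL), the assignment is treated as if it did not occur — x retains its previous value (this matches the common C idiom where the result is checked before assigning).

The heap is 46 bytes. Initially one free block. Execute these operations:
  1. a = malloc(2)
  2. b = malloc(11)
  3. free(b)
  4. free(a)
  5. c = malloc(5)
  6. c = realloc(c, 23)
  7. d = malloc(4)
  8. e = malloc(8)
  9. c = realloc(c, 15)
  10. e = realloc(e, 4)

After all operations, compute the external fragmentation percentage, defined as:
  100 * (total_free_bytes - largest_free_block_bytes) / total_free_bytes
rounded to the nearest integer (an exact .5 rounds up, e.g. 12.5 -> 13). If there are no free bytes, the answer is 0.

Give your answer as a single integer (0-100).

Op 1: a = malloc(2) -> a = 0; heap: [0-1 ALLOC][2-45 FREE]
Op 2: b = malloc(11) -> b = 2; heap: [0-1 ALLOC][2-12 ALLOC][13-45 FREE]
Op 3: free(b) -> (freed b); heap: [0-1 ALLOC][2-45 FREE]
Op 4: free(a) -> (freed a); heap: [0-45 FREE]
Op 5: c = malloc(5) -> c = 0; heap: [0-4 ALLOC][5-45 FREE]
Op 6: c = realloc(c, 23) -> c = 0; heap: [0-22 ALLOC][23-45 FREE]
Op 7: d = malloc(4) -> d = 23; heap: [0-22 ALLOC][23-26 ALLOC][27-45 FREE]
Op 8: e = malloc(8) -> e = 27; heap: [0-22 ALLOC][23-26 ALLOC][27-34 ALLOC][35-45 FREE]
Op 9: c = realloc(c, 15) -> c = 0; heap: [0-14 ALLOC][15-22 FREE][23-26 ALLOC][27-34 ALLOC][35-45 FREE]
Op 10: e = realloc(e, 4) -> e = 27; heap: [0-14 ALLOC][15-22 FREE][23-26 ALLOC][27-30 ALLOC][31-45 FREE]
Free blocks: [8 15] total_free=23 largest=15 -> 100*(23-15)/23 = 800/23 ≈ 34.783 -> rounds to 35

Answer: 35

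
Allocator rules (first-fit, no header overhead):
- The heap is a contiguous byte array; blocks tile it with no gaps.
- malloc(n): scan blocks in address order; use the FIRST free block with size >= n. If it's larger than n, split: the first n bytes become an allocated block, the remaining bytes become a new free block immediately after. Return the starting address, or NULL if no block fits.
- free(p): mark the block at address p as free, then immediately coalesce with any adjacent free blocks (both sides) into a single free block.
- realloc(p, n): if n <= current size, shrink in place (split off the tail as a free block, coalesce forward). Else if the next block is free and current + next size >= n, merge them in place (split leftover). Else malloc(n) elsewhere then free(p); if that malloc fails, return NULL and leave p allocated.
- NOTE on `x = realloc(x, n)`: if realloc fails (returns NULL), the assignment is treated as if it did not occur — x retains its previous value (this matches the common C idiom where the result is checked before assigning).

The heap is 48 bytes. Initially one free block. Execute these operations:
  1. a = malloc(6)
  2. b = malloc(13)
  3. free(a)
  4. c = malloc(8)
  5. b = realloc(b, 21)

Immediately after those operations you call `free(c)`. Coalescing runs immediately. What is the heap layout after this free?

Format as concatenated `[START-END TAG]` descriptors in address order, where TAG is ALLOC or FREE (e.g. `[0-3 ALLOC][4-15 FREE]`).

Answer: [0-26 FREE][27-47 ALLOC]

Derivation:
Op 1: a = malloc(6) -> a = 0; heap: [0-5 ALLOC][6-47 FREE]
Op 2: b = malloc(13) -> b = 6; heap: [0-5 ALLOC][6-18 ALLOC][19-47 FREE]
Op 3: free(a) -> (freed a); heap: [0-5 FREE][6-18 ALLOC][19-47 FREE]
Op 4: c = malloc(8) -> c = 19; heap: [0-5 FREE][6-18 ALLOC][19-26 ALLOC][27-47 FREE]
Op 5: b = realloc(b, 21) -> b = 27; heap: [0-18 FREE][19-26 ALLOC][27-47 ALLOC]
free(c): c = 19 -> block [19-26 ALLOC]; mark free, coalesce with adjacent free neighbors -> [0-26 FREE][27-47 ALLOC]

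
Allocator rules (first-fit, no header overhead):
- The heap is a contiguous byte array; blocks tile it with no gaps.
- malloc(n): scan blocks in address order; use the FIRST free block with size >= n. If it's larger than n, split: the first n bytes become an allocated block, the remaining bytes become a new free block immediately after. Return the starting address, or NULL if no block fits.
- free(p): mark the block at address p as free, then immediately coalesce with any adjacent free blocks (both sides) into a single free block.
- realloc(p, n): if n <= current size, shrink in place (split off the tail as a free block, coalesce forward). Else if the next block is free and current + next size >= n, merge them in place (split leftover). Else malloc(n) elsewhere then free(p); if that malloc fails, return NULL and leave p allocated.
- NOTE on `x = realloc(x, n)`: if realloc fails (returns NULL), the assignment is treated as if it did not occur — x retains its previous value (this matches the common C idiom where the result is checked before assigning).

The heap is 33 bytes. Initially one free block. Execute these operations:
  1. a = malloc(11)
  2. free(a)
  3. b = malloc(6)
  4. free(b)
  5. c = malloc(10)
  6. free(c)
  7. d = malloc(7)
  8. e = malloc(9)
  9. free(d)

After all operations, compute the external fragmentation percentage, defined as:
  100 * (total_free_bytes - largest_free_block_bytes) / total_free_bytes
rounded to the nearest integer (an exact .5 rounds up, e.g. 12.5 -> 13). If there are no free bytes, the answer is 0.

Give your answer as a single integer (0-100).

Op 1: a = malloc(11) -> a = 0; heap: [0-10 ALLOC][11-32 FREE]
Op 2: free(a) -> (freed a); heap: [0-32 FREE]
Op 3: b = malloc(6) -> b = 0; heap: [0-5 ALLOC][6-32 FREE]
Op 4: free(b) -> (freed b); heap: [0-32 FREE]
Op 5: c = malloc(10) -> c = 0; heap: [0-9 ALLOC][10-32 FREE]
Op 6: free(c) -> (freed c); heap: [0-32 FREE]
Op 7: d = malloc(7) -> d = 0; heap: [0-6 ALLOC][7-32 FREE]
Op 8: e = malloc(9) -> e = 7; heap: [0-6 ALLOC][7-15 ALLOC][16-32 FREE]
Op 9: free(d) -> (freed d); heap: [0-6 FREE][7-15 ALLOC][16-32 FREE]
Free blocks: [7 17] total_free=24 largest=17 -> 100*(24-17)/24 = 700/24 ≈ 29.167 -> rounds to 29

Answer: 29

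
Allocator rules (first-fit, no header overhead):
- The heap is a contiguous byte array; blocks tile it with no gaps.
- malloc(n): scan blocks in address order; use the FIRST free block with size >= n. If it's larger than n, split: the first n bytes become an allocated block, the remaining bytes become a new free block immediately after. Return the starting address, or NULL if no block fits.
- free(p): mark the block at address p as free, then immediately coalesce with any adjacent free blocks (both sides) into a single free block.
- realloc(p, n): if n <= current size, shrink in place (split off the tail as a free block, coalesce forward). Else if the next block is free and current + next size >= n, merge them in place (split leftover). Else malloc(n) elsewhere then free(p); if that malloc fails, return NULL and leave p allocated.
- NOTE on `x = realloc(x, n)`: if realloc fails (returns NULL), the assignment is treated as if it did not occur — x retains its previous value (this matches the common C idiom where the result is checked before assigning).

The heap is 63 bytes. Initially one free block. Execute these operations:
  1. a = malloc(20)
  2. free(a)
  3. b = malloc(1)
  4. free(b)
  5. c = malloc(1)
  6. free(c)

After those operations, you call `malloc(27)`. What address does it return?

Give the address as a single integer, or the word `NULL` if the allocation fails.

Answer: 0

Derivation:
Op 1: a = malloc(20) -> a = 0; heap: [0-19 ALLOC][20-62 FREE]
Op 2: free(a) -> (freed a); heap: [0-62 FREE]
Op 3: b = malloc(1) -> b = 0; heap: [0-0 ALLOC][1-62 FREE]
Op 4: free(b) -> (freed b); heap: [0-62 FREE]
Op 5: c = malloc(1) -> c = 0; heap: [0-0 ALLOC][1-62 FREE]
Op 6: free(c) -> (freed c); heap: [0-62 FREE]
malloc(27): first-fit scan over [0-62 FREE] -> 0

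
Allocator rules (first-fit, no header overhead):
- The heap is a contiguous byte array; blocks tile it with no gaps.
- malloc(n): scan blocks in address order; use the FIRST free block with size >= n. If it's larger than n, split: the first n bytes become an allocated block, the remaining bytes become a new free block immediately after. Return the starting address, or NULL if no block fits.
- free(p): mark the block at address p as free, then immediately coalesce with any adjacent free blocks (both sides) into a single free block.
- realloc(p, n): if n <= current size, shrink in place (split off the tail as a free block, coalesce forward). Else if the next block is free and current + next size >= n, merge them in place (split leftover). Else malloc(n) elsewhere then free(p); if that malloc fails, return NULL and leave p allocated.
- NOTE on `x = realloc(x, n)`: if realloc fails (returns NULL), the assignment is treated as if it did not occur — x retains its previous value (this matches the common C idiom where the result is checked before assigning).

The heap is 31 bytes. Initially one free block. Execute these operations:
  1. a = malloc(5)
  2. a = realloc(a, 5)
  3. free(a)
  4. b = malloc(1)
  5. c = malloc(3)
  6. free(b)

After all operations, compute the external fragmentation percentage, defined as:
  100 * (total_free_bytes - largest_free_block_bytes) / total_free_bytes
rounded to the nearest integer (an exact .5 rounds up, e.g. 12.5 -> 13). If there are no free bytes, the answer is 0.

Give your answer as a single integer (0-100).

Op 1: a = malloc(5) -> a = 0; heap: [0-4 ALLOC][5-30 FREE]
Op 2: a = realloc(a, 5) -> a = 0; heap: [0-4 ALLOC][5-30 FREE]
Op 3: free(a) -> (freed a); heap: [0-30 FREE]
Op 4: b = malloc(1) -> b = 0; heap: [0-0 ALLOC][1-30 FREE]
Op 5: c = malloc(3) -> c = 1; heap: [0-0 ALLOC][1-3 ALLOC][4-30 FREE]
Op 6: free(b) -> (freed b); heap: [0-0 FREE][1-3 ALLOC][4-30 FREE]
Free blocks: [1 27] total_free=28 largest=27 -> 100*(28-27)/28 = 100/28 ≈ 3.571 -> rounds to 4

Answer: 4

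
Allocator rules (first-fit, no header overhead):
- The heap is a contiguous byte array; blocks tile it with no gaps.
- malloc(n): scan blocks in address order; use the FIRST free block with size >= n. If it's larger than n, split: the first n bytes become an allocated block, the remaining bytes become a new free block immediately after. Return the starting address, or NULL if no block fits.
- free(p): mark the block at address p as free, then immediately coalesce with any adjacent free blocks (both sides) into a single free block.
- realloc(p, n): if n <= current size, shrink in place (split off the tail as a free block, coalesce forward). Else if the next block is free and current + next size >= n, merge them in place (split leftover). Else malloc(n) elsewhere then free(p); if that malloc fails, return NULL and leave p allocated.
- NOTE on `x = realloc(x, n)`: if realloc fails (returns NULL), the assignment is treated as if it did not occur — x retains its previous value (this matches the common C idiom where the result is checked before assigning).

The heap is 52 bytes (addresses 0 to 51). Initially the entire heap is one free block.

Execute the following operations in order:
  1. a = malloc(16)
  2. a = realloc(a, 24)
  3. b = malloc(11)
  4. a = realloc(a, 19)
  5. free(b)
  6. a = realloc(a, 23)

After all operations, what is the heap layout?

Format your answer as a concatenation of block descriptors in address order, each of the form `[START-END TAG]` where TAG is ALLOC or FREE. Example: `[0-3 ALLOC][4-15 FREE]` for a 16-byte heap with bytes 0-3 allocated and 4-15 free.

Op 1: a = malloc(16) -> a = 0; heap: [0-15 ALLOC][16-51 FREE]
Op 2: a = realloc(a, 24) -> a = 0; heap: [0-23 ALLOC][24-51 FREE]
Op 3: b = malloc(11) -> b = 24; heap: [0-23 ALLOC][24-34 ALLOC][35-51 FREE]
Op 4: a = realloc(a, 19) -> a = 0; heap: [0-18 ALLOC][19-23 FREE][24-34 ALLOC][35-51 FREE]
Op 5: free(b) -> (freed b); heap: [0-18 ALLOC][19-51 FREE]
Op 6: a = realloc(a, 23) -> a = 0; heap: [0-22 ALLOC][23-51 FREE]

Answer: [0-22 ALLOC][23-51 FREE]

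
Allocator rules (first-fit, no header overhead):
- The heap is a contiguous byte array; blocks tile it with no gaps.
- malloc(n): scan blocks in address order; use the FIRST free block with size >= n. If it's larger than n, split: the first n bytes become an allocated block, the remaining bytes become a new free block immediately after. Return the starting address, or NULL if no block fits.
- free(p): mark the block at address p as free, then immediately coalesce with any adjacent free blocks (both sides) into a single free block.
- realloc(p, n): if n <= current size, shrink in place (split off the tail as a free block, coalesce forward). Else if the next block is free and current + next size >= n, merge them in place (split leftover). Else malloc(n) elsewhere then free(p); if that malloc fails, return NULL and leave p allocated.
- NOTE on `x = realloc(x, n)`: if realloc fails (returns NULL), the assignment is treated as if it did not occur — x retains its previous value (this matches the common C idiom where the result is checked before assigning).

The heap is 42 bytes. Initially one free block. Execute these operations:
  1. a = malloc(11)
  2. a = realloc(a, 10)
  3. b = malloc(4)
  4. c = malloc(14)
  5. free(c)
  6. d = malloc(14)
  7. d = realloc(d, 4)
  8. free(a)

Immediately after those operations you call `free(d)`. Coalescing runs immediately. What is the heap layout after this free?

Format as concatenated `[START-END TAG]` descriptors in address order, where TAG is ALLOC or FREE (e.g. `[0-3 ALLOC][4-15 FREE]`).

Answer: [0-9 FREE][10-13 ALLOC][14-41 FREE]

Derivation:
Op 1: a = malloc(11) -> a = 0; heap: [0-10 ALLOC][11-41 FREE]
Op 2: a = realloc(a, 10) -> a = 0; heap: [0-9 ALLOC][10-41 FREE]
Op 3: b = malloc(4) -> b = 10; heap: [0-9 ALLOC][10-13 ALLOC][14-41 FREE]
Op 4: c = malloc(14) -> c = 14; heap: [0-9 ALLOC][10-13 ALLOC][14-27 ALLOC][28-41 FREE]
Op 5: free(c) -> (freed c); heap: [0-9 ALLOC][10-13 ALLOC][14-41 FREE]
Op 6: d = malloc(14) -> d = 14; heap: [0-9 ALLOC][10-13 ALLOC][14-27 ALLOC][28-41 FREE]
Op 7: d = realloc(d, 4) -> d = 14; heap: [0-9 ALLOC][10-13 ALLOC][14-17 ALLOC][18-41 FREE]
Op 8: free(a) -> (freed a); heap: [0-9 FREE][10-13 ALLOC][14-17 ALLOC][18-41 FREE]
free(d): d = 14 -> block [14-17 ALLOC]; mark free, coalesce with adjacent free neighbors -> [0-9 FREE][10-13 ALLOC][14-41 FREE]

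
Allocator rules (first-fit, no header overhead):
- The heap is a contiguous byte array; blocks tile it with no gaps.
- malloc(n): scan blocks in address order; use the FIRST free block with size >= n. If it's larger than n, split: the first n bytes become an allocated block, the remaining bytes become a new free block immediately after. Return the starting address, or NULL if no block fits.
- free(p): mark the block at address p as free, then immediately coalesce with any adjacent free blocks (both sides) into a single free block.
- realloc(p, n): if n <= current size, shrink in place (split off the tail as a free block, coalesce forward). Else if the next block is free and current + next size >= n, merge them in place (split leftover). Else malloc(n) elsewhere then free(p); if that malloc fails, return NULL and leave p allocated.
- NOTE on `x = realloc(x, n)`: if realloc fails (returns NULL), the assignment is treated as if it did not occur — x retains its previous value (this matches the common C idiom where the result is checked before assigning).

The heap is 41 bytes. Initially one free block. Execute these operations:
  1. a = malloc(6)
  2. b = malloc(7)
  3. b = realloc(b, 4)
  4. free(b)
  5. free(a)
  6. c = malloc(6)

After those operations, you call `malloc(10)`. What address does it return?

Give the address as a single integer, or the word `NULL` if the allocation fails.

Answer: 6

Derivation:
Op 1: a = malloc(6) -> a = 0; heap: [0-5 ALLOC][6-40 FREE]
Op 2: b = malloc(7) -> b = 6; heap: [0-5 ALLOC][6-12 ALLOC][13-40 FREE]
Op 3: b = realloc(b, 4) -> b = 6; heap: [0-5 ALLOC][6-9 ALLOC][10-40 FREE]
Op 4: free(b) -> (freed b); heap: [0-5 ALLOC][6-40 FREE]
Op 5: free(a) -> (freed a); heap: [0-40 FREE]
Op 6: c = malloc(6) -> c = 0; heap: [0-5 ALLOC][6-40 FREE]
malloc(10): first-fit scan over [0-5 ALLOC][6-40 FREE] -> 6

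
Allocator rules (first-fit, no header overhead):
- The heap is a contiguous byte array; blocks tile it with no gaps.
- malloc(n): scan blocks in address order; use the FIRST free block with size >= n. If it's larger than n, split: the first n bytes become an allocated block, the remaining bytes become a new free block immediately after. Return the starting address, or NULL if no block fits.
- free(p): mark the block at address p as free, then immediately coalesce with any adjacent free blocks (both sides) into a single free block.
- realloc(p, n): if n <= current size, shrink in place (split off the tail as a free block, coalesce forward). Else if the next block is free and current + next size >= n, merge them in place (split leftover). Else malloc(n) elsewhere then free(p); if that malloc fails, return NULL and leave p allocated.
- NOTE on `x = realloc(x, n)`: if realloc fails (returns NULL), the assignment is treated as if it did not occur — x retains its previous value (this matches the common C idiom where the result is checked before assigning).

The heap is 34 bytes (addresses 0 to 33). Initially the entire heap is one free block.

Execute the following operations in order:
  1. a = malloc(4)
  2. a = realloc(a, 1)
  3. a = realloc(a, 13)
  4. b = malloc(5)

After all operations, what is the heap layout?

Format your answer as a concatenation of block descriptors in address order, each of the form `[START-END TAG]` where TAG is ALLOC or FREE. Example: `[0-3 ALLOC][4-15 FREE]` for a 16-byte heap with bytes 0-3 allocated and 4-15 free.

Op 1: a = malloc(4) -> a = 0; heap: [0-3 ALLOC][4-33 FREE]
Op 2: a = realloc(a, 1) -> a = 0; heap: [0-0 ALLOC][1-33 FREE]
Op 3: a = realloc(a, 13) -> a = 0; heap: [0-12 ALLOC][13-33 FREE]
Op 4: b = malloc(5) -> b = 13; heap: [0-12 ALLOC][13-17 ALLOC][18-33 FREE]

Answer: [0-12 ALLOC][13-17 ALLOC][18-33 FREE]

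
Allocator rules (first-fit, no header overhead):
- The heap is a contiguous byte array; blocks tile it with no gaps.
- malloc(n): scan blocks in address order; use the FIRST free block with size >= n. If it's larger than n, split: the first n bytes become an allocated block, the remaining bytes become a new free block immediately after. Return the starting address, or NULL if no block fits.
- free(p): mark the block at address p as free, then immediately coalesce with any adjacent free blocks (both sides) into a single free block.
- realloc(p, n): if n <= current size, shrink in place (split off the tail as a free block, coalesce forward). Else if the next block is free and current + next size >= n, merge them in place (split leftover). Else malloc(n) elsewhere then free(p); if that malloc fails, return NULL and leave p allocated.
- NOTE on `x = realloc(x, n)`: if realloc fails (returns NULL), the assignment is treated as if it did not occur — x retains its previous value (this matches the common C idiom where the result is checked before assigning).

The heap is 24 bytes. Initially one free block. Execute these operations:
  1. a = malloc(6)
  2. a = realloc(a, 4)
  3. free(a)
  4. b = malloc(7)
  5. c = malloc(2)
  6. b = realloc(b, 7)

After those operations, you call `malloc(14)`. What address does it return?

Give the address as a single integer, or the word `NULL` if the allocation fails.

Answer: 9

Derivation:
Op 1: a = malloc(6) -> a = 0; heap: [0-5 ALLOC][6-23 FREE]
Op 2: a = realloc(a, 4) -> a = 0; heap: [0-3 ALLOC][4-23 FREE]
Op 3: free(a) -> (freed a); heap: [0-23 FREE]
Op 4: b = malloc(7) -> b = 0; heap: [0-6 ALLOC][7-23 FREE]
Op 5: c = malloc(2) -> c = 7; heap: [0-6 ALLOC][7-8 ALLOC][9-23 FREE]
Op 6: b = realloc(b, 7) -> b = 0; heap: [0-6 ALLOC][7-8 ALLOC][9-23 FREE]
malloc(14): first-fit scan over [0-6 ALLOC][7-8 ALLOC][9-23 FREE] -> 9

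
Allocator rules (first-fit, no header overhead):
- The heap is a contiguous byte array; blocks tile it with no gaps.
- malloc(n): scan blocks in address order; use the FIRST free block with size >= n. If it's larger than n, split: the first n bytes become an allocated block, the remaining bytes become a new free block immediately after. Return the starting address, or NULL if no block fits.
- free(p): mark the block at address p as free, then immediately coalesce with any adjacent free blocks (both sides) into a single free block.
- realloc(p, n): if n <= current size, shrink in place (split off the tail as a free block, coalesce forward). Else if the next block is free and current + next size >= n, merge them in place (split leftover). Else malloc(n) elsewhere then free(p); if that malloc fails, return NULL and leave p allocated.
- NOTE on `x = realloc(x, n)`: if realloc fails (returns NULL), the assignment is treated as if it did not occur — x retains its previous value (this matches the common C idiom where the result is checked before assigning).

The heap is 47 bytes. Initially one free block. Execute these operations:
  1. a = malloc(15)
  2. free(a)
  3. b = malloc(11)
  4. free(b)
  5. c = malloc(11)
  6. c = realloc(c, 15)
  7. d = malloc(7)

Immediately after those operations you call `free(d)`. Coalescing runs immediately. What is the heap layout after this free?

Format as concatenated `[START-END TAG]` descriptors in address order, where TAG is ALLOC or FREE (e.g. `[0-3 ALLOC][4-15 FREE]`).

Answer: [0-14 ALLOC][15-46 FREE]

Derivation:
Op 1: a = malloc(15) -> a = 0; heap: [0-14 ALLOC][15-46 FREE]
Op 2: free(a) -> (freed a); heap: [0-46 FREE]
Op 3: b = malloc(11) -> b = 0; heap: [0-10 ALLOC][11-46 FREE]
Op 4: free(b) -> (freed b); heap: [0-46 FREE]
Op 5: c = malloc(11) -> c = 0; heap: [0-10 ALLOC][11-46 FREE]
Op 6: c = realloc(c, 15) -> c = 0; heap: [0-14 ALLOC][15-46 FREE]
Op 7: d = malloc(7) -> d = 15; heap: [0-14 ALLOC][15-21 ALLOC][22-46 FREE]
free(d): d = 15 -> block [15-21 ALLOC]; mark free, coalesce with adjacent free neighbors -> [0-14 ALLOC][15-46 FREE]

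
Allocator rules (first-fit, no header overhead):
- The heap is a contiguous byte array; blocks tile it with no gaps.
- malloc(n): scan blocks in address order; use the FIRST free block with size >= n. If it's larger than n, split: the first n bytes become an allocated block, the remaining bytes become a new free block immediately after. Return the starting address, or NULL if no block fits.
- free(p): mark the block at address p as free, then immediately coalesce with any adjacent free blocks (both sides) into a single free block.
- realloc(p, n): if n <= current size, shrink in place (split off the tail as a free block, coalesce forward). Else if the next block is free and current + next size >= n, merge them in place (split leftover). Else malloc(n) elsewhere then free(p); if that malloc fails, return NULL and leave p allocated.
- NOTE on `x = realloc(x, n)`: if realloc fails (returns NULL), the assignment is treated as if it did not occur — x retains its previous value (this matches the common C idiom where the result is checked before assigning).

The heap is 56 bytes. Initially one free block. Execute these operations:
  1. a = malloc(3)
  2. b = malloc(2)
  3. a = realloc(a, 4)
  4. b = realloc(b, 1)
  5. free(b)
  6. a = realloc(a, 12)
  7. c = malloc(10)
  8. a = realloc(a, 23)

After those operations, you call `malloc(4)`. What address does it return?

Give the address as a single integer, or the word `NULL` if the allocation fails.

Op 1: a = malloc(3) -> a = 0; heap: [0-2 ALLOC][3-55 FREE]
Op 2: b = malloc(2) -> b = 3; heap: [0-2 ALLOC][3-4 ALLOC][5-55 FREE]
Op 3: a = realloc(a, 4) -> a = 5; heap: [0-2 FREE][3-4 ALLOC][5-8 ALLOC][9-55 FREE]
Op 4: b = realloc(b, 1) -> b = 3; heap: [0-2 FREE][3-3 ALLOC][4-4 FREE][5-8 ALLOC][9-55 FREE]
Op 5: free(b) -> (freed b); heap: [0-4 FREE][5-8 ALLOC][9-55 FREE]
Op 6: a = realloc(a, 12) -> a = 5; heap: [0-4 FREE][5-16 ALLOC][17-55 FREE]
Op 7: c = malloc(10) -> c = 17; heap: [0-4 FREE][5-16 ALLOC][17-26 ALLOC][27-55 FREE]
Op 8: a = realloc(a, 23) -> a = 27; heap: [0-16 FREE][17-26 ALLOC][27-49 ALLOC][50-55 FREE]
malloc(4): first-fit scan over [0-16 FREE][17-26 ALLOC][27-49 ALLOC][50-55 FREE] -> 0

Answer: 0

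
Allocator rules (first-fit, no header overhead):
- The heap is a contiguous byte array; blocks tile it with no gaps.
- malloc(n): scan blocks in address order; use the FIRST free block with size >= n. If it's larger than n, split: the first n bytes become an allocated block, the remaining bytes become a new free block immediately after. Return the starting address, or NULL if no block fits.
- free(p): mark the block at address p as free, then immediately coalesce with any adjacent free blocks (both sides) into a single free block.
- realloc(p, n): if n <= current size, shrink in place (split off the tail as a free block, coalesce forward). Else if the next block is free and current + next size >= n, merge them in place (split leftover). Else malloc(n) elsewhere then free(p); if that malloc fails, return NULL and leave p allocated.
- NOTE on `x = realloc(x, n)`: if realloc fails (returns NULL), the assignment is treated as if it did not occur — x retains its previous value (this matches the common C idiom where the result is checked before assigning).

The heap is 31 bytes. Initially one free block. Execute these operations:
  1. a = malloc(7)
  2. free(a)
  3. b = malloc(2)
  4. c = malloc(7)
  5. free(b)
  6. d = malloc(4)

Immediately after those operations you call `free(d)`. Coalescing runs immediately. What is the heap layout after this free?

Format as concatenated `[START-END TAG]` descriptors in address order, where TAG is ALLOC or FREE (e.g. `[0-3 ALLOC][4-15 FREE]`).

Answer: [0-1 FREE][2-8 ALLOC][9-30 FREE]

Derivation:
Op 1: a = malloc(7) -> a = 0; heap: [0-6 ALLOC][7-30 FREE]
Op 2: free(a) -> (freed a); heap: [0-30 FREE]
Op 3: b = malloc(2) -> b = 0; heap: [0-1 ALLOC][2-30 FREE]
Op 4: c = malloc(7) -> c = 2; heap: [0-1 ALLOC][2-8 ALLOC][9-30 FREE]
Op 5: free(b) -> (freed b); heap: [0-1 FREE][2-8 ALLOC][9-30 FREE]
Op 6: d = malloc(4) -> d = 9; heap: [0-1 FREE][2-8 ALLOC][9-12 ALLOC][13-30 FREE]
free(d): d = 9 -> block [9-12 ALLOC]; mark free, coalesce with adjacent free neighbors -> [0-1 FREE][2-8 ALLOC][9-30 FREE]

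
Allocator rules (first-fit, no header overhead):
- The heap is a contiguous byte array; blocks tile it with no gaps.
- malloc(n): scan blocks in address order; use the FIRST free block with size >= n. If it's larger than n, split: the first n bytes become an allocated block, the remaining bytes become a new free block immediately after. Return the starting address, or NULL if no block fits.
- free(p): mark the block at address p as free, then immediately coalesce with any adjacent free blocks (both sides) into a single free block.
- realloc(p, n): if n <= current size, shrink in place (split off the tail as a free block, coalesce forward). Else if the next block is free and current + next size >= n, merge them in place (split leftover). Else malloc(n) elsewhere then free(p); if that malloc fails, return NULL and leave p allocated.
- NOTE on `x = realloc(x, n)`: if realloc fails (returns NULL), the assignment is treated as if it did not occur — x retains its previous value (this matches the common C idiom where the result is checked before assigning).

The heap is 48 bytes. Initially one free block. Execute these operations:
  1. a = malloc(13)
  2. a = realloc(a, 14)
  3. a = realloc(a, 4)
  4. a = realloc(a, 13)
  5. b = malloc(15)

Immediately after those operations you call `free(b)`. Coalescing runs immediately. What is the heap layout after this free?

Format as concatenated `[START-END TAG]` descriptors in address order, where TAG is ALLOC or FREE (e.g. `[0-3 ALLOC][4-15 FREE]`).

Answer: [0-12 ALLOC][13-47 FREE]

Derivation:
Op 1: a = malloc(13) -> a = 0; heap: [0-12 ALLOC][13-47 FREE]
Op 2: a = realloc(a, 14) -> a = 0; heap: [0-13 ALLOC][14-47 FREE]
Op 3: a = realloc(a, 4) -> a = 0; heap: [0-3 ALLOC][4-47 FREE]
Op 4: a = realloc(a, 13) -> a = 0; heap: [0-12 ALLOC][13-47 FREE]
Op 5: b = malloc(15) -> b = 13; heap: [0-12 ALLOC][13-27 ALLOC][28-47 FREE]
free(b): b = 13 -> block [13-27 ALLOC]; mark free, coalesce with adjacent free neighbors -> [0-12 ALLOC][13-47 FREE]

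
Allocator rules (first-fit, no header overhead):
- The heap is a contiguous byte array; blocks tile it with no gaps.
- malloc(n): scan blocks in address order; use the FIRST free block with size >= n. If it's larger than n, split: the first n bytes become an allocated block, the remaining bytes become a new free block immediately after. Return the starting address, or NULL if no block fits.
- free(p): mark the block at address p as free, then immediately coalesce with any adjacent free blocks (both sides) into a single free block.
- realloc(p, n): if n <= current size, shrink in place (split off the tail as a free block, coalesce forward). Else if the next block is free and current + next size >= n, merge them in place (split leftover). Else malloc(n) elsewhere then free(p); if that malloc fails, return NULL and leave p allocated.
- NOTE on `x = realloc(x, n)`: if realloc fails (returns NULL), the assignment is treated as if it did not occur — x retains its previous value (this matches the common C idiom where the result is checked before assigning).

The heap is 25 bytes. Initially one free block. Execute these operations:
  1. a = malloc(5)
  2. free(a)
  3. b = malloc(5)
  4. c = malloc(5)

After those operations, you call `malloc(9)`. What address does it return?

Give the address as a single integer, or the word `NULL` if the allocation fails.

Answer: 10

Derivation:
Op 1: a = malloc(5) -> a = 0; heap: [0-4 ALLOC][5-24 FREE]
Op 2: free(a) -> (freed a); heap: [0-24 FREE]
Op 3: b = malloc(5) -> b = 0; heap: [0-4 ALLOC][5-24 FREE]
Op 4: c = malloc(5) -> c = 5; heap: [0-4 ALLOC][5-9 ALLOC][10-24 FREE]
malloc(9): first-fit scan over [0-4 ALLOC][5-9 ALLOC][10-24 FREE] -> 10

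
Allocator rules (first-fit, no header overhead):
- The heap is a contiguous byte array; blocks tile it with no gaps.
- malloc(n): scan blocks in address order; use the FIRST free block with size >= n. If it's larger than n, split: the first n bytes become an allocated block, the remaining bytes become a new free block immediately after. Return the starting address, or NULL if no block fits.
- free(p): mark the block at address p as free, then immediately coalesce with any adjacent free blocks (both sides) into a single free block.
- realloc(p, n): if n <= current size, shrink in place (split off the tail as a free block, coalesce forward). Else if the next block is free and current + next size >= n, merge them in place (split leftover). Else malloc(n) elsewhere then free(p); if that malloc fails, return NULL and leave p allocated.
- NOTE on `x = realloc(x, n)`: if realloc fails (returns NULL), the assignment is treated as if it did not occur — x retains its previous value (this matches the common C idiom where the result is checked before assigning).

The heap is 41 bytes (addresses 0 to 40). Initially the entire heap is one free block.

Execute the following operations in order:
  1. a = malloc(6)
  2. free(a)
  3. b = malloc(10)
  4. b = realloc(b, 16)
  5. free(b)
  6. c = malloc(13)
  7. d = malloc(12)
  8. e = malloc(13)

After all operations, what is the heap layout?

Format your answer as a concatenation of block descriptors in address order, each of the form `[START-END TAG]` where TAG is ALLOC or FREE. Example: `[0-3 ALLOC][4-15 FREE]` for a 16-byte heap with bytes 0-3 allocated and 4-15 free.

Op 1: a = malloc(6) -> a = 0; heap: [0-5 ALLOC][6-40 FREE]
Op 2: free(a) -> (freed a); heap: [0-40 FREE]
Op 3: b = malloc(10) -> b = 0; heap: [0-9 ALLOC][10-40 FREE]
Op 4: b = realloc(b, 16) -> b = 0; heap: [0-15 ALLOC][16-40 FREE]
Op 5: free(b) -> (freed b); heap: [0-40 FREE]
Op 6: c = malloc(13) -> c = 0; heap: [0-12 ALLOC][13-40 FREE]
Op 7: d = malloc(12) -> d = 13; heap: [0-12 ALLOC][13-24 ALLOC][25-40 FREE]
Op 8: e = malloc(13) -> e = 25; heap: [0-12 ALLOC][13-24 ALLOC][25-37 ALLOC][38-40 FREE]

Answer: [0-12 ALLOC][13-24 ALLOC][25-37 ALLOC][38-40 FREE]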